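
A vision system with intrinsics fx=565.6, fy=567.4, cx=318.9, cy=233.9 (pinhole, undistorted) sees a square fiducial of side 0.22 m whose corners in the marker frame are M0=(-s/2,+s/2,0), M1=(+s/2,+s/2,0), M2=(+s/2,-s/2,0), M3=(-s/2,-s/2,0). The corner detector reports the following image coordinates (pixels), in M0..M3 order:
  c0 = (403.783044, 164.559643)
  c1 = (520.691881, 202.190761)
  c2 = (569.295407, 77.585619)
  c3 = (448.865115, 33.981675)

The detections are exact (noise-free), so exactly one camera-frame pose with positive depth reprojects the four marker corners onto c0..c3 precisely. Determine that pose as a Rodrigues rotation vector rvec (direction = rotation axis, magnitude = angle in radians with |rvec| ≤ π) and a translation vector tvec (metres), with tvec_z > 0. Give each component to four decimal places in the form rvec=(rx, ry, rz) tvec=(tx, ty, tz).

Intrinsics K: fx=565.6, fy=567.4, cx=318.9, cy=233.9
Marker side s = 0.22 m; corners in marker frame (Z=0):
  M0 = (-0.1100, +0.1100, 0)
  M1 = (+0.1100, +0.1100, 0)
  M2 = (+0.1100, -0.1100, 0)
  M3 = (-0.1100, -0.1100, 0)
Detected image corners:
  c0 = (403.783044, 164.559643) px
  c1 = (520.691881, 202.190761) px
  c2 = (569.295407, 77.585619) px
  c3 = (448.865115, 33.981675) px
Planar DLT: solve 8×8 A·h = b for H (H[2,2]=1):
  H  [+612.51374 -118.62191 +486.14270]
  H  [+202.37734 +602.98764 +121.28100]
  H  [+0.15088 +0.19444 +1.00000]
B = K⁻¹H; ‖b₁‖=1.051301, ‖b₂‖=1.051301; λ = 2/(‖b₁‖+‖b₂‖) = 0.951203, sign → tz>0 ⇒ λ=+0.951203
r₁ = λ·B[:,0] = (+0.94918,+0.28011,+0.14352); r₂ = λ·B[:,1] = (-0.30378,+0.93462,+0.18495)
r₃ = r₁×r₂ = (-0.08233,-0.21915,+0.97221); SVD([r₁ r₂ r₃]) → R = UVᵀ:
  R  [+0.94918 -0.30378 -0.08233]
  R  [+0.28011 +0.93462 -0.21915]
  R  [+0.14352 +0.18495 +0.97221]
t = (+0.28126, -0.18880, +0.95120) m
tr R = 2.856009; θ = arccos((tr R − 1)/2) = 0.381775 rad = 21.874°
axis k = ((R−Rᵀ)₃₂, (R−Rᵀ)₁₃, (R−Rᵀ)₂₁) / (2 sinθ) = (+0.542326, -0.303100, +0.783590)
rvec = θ·k = (+0.207047, -0.115716, +0.299155)

rvec=(0.2070, -0.1157, 0.2992) tvec=(0.2813, -0.1888, 0.9512)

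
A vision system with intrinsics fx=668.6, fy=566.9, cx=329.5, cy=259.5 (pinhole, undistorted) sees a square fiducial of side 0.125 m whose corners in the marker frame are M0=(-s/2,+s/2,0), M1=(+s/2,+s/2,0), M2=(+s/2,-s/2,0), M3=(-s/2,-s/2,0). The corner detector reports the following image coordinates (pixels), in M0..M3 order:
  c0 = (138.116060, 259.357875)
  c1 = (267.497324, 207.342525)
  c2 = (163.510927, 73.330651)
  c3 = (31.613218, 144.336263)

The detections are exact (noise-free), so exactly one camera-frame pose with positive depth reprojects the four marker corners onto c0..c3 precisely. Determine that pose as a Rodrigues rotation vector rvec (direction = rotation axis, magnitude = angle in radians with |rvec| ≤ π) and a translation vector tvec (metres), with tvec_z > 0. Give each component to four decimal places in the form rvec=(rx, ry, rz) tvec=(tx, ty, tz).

rvec=(0.5029, 0.3070, -0.4668) tvec=(-0.1286, -0.0705, 0.4777)

Intrinsics K: fx=668.6, fy=566.9, cx=329.5, cy=259.5
Marker side s = 0.125 m; corners in marker frame (Z=0):
  M0 = (-0.0625, +0.0625, 0)
  M1 = (+0.0625, +0.0625, 0)
  M2 = (+0.0625, -0.0625, 0)
  M3 = (-0.0625, -0.0625, 0)
Detected image corners:
  c0 = (138.116060, 259.357875) px
  c1 = (267.497324, 207.342525) px
  c2 = (163.510927, 73.330651) px
  c3 = (31.613218, 144.336263) px
Planar DLT: solve 8×8 A·h = b for H (H[2,2]=1):
  H  [+921.70693 +964.62261 +149.51863]
  H  [-628.22851 +1131.40465 +175.82961]
  H  [-0.81831 +0.81334 +1.00000]
B = K⁻¹H; ‖b₁‖=2.093504, ‖b₂‖=2.093504; λ = 2/(‖b₁‖+‖b₂‖) = 0.477668, sign → tz>0 ⇒ λ=+0.477668
r₁ = λ·B[:,0] = (+0.85113,-0.35042,-0.39088); r₂ = λ·B[:,1] = (+0.49769,+0.77548,+0.38851)
r₃ = r₁×r₂ = (+0.16698,-0.52521,+0.83443); SVD([r₁ r₂ r₃]) → R = UVᵀ:
  R  [+0.85113 +0.49769 +0.16698]
  R  [-0.35042 +0.77548 -0.52521]
  R  [-0.39088 +0.38851 +0.83443]
t = (-0.12858, -0.07050, +0.47767) m
tr R = 2.461038; θ = arccos((tr R − 1)/2) = 0.751714 rad = 43.070°
axis k = ((R−Rᵀ)₃₂, (R−Rᵀ)₁₃, (R−Rᵀ)₂₁) / (2 sinθ) = (+0.669002, +0.408454, -0.620968)
rvec = θ·k = (+0.502899, +0.307041, -0.466791)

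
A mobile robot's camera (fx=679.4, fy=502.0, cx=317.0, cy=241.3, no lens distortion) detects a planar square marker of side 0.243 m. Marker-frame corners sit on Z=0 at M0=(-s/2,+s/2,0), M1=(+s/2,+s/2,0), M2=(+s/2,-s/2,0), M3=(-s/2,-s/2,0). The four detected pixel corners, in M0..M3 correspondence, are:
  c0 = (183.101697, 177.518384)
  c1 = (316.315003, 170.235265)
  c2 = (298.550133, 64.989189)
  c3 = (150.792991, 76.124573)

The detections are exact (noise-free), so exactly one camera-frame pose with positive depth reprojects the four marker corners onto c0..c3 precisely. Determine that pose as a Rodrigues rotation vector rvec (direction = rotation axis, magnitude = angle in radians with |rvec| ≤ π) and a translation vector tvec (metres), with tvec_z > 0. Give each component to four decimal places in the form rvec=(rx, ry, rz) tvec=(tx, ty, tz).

rvec=(0.5460, 0.1127, -0.0894) tvec=(-0.1354, -0.2659, 1.1485)

Intrinsics K: fx=679.4, fy=502.0, cx=317.0, cy=241.3
Marker side s = 0.243 m; corners in marker frame (Z=0):
  M0 = (-0.1215, +0.1215, 0)
  M1 = (+0.1215, +0.1215, 0)
  M2 = (+0.1215, -0.1215, 0)
  M3 = (-0.1215, -0.1215, 0)
Detected image corners:
  c0 = (183.101697, 177.518384) px
  c1 = (316.315003, 170.235265) px
  c2 = (298.550133, 64.989189) px
  c3 = (150.792991, 76.124573) px
Planar DLT: solve 8×8 A·h = b for H (H[2,2]=1):
  H  [+549.54766 +209.30016 +236.89875]
  H  [-51.35908 +479.61932 +125.08164]
  H  [-0.11366 +0.44629 +1.00000]
B = K⁻¹H; ‖b₁‖=0.870671, ‖b₂‖=0.870671; λ = 2/(‖b₁‖+‖b₂‖) = 1.148540, sign → tz>0 ⇒ λ=+1.148540
r₁ = λ·B[:,0] = (+0.98993,-0.05476,-0.13054); r₂ = λ·B[:,1] = (+0.11466,+0.85095,+0.51258)
r₃ = r₁×r₂ = (+0.08301,-0.52239,+0.84866); SVD([r₁ r₂ r₃]) → R = UVᵀ:
  R  [+0.98993 +0.11466 +0.08301]
  R  [-0.05476 +0.85095 -0.52239]
  R  [-0.13054 +0.51258 +0.84866]
t = (-0.13541, -0.26590, +1.14854) m
tr R = 2.689539; θ = arccos((tr R − 1)/2) = 0.564662 rad = 32.353°
axis k = ((R−Rᵀ)₃₂, (R−Rᵀ)₁₃, (R−Rᵀ)₂₁) / (2 sinθ) = (+0.967020, +0.199533, -0.158300)
rvec = θ·k = (+0.546040, +0.112669, -0.089386)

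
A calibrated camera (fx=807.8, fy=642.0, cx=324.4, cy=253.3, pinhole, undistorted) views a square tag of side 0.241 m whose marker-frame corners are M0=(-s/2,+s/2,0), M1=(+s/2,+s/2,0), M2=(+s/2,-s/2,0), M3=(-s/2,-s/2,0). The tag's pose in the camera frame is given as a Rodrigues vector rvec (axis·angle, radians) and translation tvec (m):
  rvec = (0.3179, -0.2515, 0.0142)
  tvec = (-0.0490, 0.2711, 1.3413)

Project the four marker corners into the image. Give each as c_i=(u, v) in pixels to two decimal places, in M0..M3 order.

c0=(221.29, 438.33) c1=(359.57, 427.69) c2=(369.30, 327.19) c3=(223.42, 333.75)

Intrinsics K: fx=807.8, fy=642.0, cx=324.4, cy=253.3
Marker side s = 0.241 m; corners in marker frame (Z=0):
  M0 = (-0.1205, +0.1205, 0)
  M1 = (+0.1205, +0.1205, 0)
  M2 = (+0.1205, -0.1205, 0)
  M3 = (-0.1205, -0.1205, 0)
rvec = (0.3179, -0.2515, 0.0142), |rvec| = θ = 0.40560 rad = 23.239°
Rodrigues: sinθ=0.39457, 1−cosθ=0.08114; R = I + sinθ·[k]× + (1−cosθ)·[k]×²:
    [+0.96871 -0.05324 -0.24243]
    [-0.02562 +0.95006 -0.31102]
    [+0.24689 +0.30749 +0.91896]
t = (-0.0490, 0.2711, 1.3413) m
M0: Pc = R·M0+t = (-0.17215, +0.38867, +1.34860); u = 807.8·(-0.17215)/1.34860 + 324.4 = 221.2868, v = 642.0·(+0.38867)/1.34860 + 253.3 = 438.3252
M1: Pc = R·M1+t = (+0.06131, +0.38250, +1.40810); u = 807.8·(+0.06131)/1.40810 + 324.4 = 359.5740, v = 642.0·(+0.38250)/1.40810 + 253.3 = 427.6921
M2: Pc = R·M2+t = (+0.07415, +0.15353, +1.33400); u = 807.8·(+0.07415)/1.33400 + 324.4 = 369.2984, v = 642.0·(+0.15353)/1.33400 + 253.3 = 327.1884
M3: Pc = R·M3+t = (-0.15931, +0.15970, +1.27450); u = 807.8·(-0.15931)/1.27450 + 324.4 = 223.4244, v = 642.0·(+0.15970)/1.27450 + 253.3 = 333.7477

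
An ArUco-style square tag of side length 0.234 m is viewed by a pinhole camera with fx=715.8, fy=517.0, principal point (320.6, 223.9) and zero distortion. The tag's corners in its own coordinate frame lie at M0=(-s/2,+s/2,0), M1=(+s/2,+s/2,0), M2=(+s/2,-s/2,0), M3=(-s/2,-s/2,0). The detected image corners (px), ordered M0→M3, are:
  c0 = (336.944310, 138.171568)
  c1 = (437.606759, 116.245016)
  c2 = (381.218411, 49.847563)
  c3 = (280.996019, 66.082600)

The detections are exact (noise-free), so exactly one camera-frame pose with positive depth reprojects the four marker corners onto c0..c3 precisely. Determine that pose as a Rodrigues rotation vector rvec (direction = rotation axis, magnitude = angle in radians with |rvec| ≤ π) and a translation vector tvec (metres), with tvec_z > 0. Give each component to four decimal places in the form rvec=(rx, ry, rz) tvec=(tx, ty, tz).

rvec=(-0.3570, -0.3692, -0.4156) tvec=(0.0767, -0.3539, 1.3820)

Intrinsics K: fx=715.8, fy=517.0, cx=320.6, cy=223.9
Marker side s = 0.234 m; corners in marker frame (Z=0):
  M0 = (-0.1170, +0.1170, 0)
  M1 = (+0.1170, +0.1170, 0)
  M2 = (+0.1170, -0.1170, 0)
  M3 = (-0.1170, -0.1170, 0)
Detected image corners:
  c0 = (336.944310, 138.171568) px
  c1 = (437.606759, 116.245016) px
  c2 = (381.218411, 49.847563) px
  c3 = (280.996019, 66.082600) px
Planar DLT: solve 8×8 A·h = b for H (H[2,2]=1):
  H  [+536.93960 +173.10595 +360.34094]
  H  [-53.51049 +278.22388 +91.49678]
  H  [+0.29989 -0.18643 +1.00000]
B = K⁻¹H; ‖b₁‖=0.723615, ‖b₂‖=0.723615; λ = 2/(‖b₁‖+‖b₂‖) = 1.381951, sign → tz>0 ⇒ λ=+1.381951
r₁ = λ·B[:,0] = (+0.85101,-0.32252,+0.41444); r₂ = λ·B[:,1] = (+0.44960,+0.85527,-0.25763)
r₃ = r₁×r₂ = (-0.27137,+0.40558,+0.87285); SVD([r₁ r₂ r₃]) → R = UVᵀ:
  R  [+0.85101 +0.44960 -0.27137]
  R  [-0.32252 +0.85527 +0.40558]
  R  [+0.41444 -0.25763 +0.87285]
t = (+0.07673, -0.35392, +1.38195) m
tr R = 2.579136; θ = arccos((tr R − 1)/2) = 0.660692 rad = 37.855°
axis k = ((R−Rᵀ)₃₂, (R−Rᵀ)₁₃, (R−Rᵀ)₂₁) / (2 sinθ) = (-0.540369, -0.558778, -0.629101)
rvec = θ·k = (-0.357017, -0.369180, -0.415642)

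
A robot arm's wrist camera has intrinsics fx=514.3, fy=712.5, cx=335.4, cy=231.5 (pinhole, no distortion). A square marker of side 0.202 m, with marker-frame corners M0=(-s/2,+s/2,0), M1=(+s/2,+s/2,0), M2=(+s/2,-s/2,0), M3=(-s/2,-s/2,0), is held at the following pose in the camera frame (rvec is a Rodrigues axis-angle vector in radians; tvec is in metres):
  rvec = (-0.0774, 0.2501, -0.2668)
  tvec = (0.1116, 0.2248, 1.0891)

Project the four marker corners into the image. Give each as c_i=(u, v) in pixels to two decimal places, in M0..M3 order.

c0=(355.30, 457.35) c1=(448.20, 430.60) c2=(421.67, 297.93) c3=(331.70, 329.74)

Intrinsics K: fx=514.3, fy=712.5, cx=335.4, cy=231.5
Marker side s = 0.202 m; corners in marker frame (Z=0):
  M0 = (-0.1010, +0.1010, 0)
  M1 = (+0.1010, +0.1010, 0)
  M2 = (+0.1010, -0.1010, 0)
  M3 = (-0.1010, -0.1010, 0)
rvec = (-0.0774, 0.2501, -0.2668), |rvec| = θ = 0.37380 rad = 21.417°
Rodrigues: sinθ=0.36515, 1−cosθ=0.06905; R = I + sinθ·[k]× + (1−cosθ)·[k]×²:
    [+0.93391 +0.25106 +0.25452]
    [-0.27020 +0.96186 +0.04263]
    [-0.23411 -0.10859 +0.96613]
t = (0.1116, 0.2248, 1.0891) m
M0: Pc = R·M0+t = (+0.04263, +0.34924, +1.10178); u = 514.3·(+0.04263)/1.10178 + 335.4 = 355.3005, v = 712.5·(+0.34924)/1.10178 + 231.5 = 457.3458
M1: Pc = R·M1+t = (+0.23128, +0.29466, +1.05449); u = 514.3·(+0.23128)/1.05449 + 335.4 = 448.2021, v = 712.5·(+0.29466)/1.05449 + 231.5 = 430.5956
M2: Pc = R·M2+t = (+0.18057, +0.10036, +1.07642); u = 514.3·(+0.18057)/1.07642 + 335.4 = 421.6727, v = 712.5·(+0.10036)/1.07642 + 231.5 = 297.9312
M3: Pc = R·M3+t = (-0.00808, +0.15494, +1.12371); u = 514.3·(-0.00808)/1.12371 + 335.4 = 331.7009, v = 712.5·(+0.15494)/1.12371 + 231.5 = 329.7423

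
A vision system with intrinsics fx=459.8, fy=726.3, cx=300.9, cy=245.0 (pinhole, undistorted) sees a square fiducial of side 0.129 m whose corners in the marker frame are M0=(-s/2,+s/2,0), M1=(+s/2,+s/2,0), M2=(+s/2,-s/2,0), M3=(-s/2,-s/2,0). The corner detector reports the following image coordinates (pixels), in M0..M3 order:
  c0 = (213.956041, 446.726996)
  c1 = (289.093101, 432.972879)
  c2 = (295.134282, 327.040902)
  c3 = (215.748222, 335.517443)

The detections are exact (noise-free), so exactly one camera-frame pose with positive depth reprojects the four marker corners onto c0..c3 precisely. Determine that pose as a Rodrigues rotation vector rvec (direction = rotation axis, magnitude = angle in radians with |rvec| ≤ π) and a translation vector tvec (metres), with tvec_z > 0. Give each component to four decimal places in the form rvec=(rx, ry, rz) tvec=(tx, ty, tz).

Intrinsics K: fx=459.8, fy=726.3, cx=300.9, cy=245.0
Marker side s = 0.129 m; corners in marker frame (Z=0):
  M0 = (-0.0645, +0.0645, 0)
  M1 = (+0.0645, +0.0645, 0)
  M2 = (+0.0645, -0.0645, 0)
  M3 = (-0.0645, -0.0645, 0)
Detected image corners:
  c0 = (213.956041, 446.726996) px
  c1 = (289.093101, 432.972879) px
  c2 = (295.134282, 327.040902) px
  c3 = (215.748222, 335.517443) px
Planar DLT: solve 8×8 A·h = b for H (H[2,2]=1):
  H  [+705.58770 +82.68462 +254.47949]
  H  [+76.20571 +1013.71040 +386.98078]
  H  [+0.42266 +0.44774 +1.00000]
B = K⁻¹H; ‖b₁‖=1.327599, ‖b₂‖=1.327599; λ = 2/(‖b₁‖+‖b₂‖) = 0.753239, sign → tz>0 ⇒ λ=+0.753239
r₁ = λ·B[:,0] = (+0.94754,-0.02836,+0.31836); r₂ = λ·B[:,1] = (-0.08525,+0.93754,+0.33726)
r₃ = r₁×r₂ = (-0.30804,-0.34671,+0.88595); SVD([r₁ r₂ r₃]) → R = UVᵀ:
  R  [+0.94754 -0.08525 -0.30804]
  R  [-0.02836 +0.93754 -0.34671]
  R  [+0.31836 +0.33726 +0.88595]
t = (-0.07605, +0.14725, +0.75324) m
tr R = 2.771036; θ = arccos((tr R − 1)/2) = 0.483189 rad = 27.685°
axis k = ((R−Rᵀ)₃₂, (R−Rᵀ)₁₃, (R−Rᵀ)₂₁) / (2 sinθ) = (+0.736074, -0.674127, +0.061229)
rvec = θ·k = (+0.355663, -0.325730, +0.029585)

rvec=(0.3557, -0.3257, 0.0296) tvec=(-0.0760, 0.1472, 0.7532)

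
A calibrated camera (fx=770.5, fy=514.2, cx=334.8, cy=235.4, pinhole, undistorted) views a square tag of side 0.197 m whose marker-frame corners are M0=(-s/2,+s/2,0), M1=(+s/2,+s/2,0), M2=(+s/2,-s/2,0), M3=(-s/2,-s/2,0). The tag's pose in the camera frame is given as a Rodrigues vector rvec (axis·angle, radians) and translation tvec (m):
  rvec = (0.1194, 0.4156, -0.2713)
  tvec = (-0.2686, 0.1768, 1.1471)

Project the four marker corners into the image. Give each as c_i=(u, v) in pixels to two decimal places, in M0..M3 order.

Intrinsics K: fx=770.5, fy=514.2, cx=334.8, cy=235.4
Marker side s = 0.197 m; corners in marker frame (Z=0):
  M0 = (-0.0985, +0.0985, 0)
  M1 = (+0.0985, +0.0985, 0)
  M2 = (+0.0985, -0.0985, 0)
  M3 = (-0.0985, -0.0985, 0)
rvec = (0.1194, 0.4156, -0.2713), |rvec| = θ = 0.51047 rad = 29.248°
Rodrigues: sinθ=0.48859, 1−cosθ=0.12749; R = I + sinθ·[k]× + (1−cosθ)·[k]×²:
    [+0.87949 +0.28395 +0.38194]
    [-0.23539 +0.95702 -0.16944]
    [-0.41363 +0.05912 +0.90852]
t = (-0.2686, 0.1768, 1.1471) m
M0: Pc = R·M0+t = (-0.32726, +0.29425, +1.19367); u = 770.5·(-0.32726)/1.19367 + 334.8 = 123.5563, v = 514.2·(+0.29425)/1.19367 + 235.4 = 362.1561
M1: Pc = R·M1+t = (-0.15400, +0.24788, +1.11218); u = 770.5·(-0.15400)/1.11218 + 334.8 = 228.1102, v = 514.2·(+0.24788)/1.11218 + 235.4 = 350.0035
M2: Pc = R·M2+t = (-0.20994, +0.05935, +1.10053); u = 770.5·(-0.20994)/1.10053 + 334.8 = 187.8185, v = 514.2·(+0.05935)/1.10053 + 235.4 = 263.1289
M3: Pc = R·M3+t = (-0.38320, +0.10572, +1.18202); u = 770.5·(-0.38320)/1.18202 + 334.8 = 85.0120, v = 514.2·(+0.10572)/1.18202 + 235.4 = 281.3902

c0=(123.56, 362.16) c1=(228.11, 350.00) c2=(187.82, 263.13) c3=(85.01, 281.39)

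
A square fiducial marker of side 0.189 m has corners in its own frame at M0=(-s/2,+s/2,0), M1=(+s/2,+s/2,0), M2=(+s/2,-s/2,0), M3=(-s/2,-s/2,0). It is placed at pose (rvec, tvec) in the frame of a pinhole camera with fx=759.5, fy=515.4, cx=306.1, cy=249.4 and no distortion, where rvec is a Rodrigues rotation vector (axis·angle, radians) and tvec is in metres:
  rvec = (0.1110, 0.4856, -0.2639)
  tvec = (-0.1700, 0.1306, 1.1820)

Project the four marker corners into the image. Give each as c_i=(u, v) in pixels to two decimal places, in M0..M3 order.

Intrinsics K: fx=759.5, fy=515.4, cx=306.1, cy=249.4
Marker side s = 0.189 m; corners in marker frame (Z=0):
  M0 = (-0.0945, +0.0945, 0)
  M1 = (+0.0945, +0.0945, 0)
  M2 = (+0.0945, -0.0945, 0)
  M3 = (-0.0945, -0.0945, 0)
rvec = (0.1110, 0.4856, -0.2639), |rvec| = θ = 0.56371 rad = 32.298°
Rodrigues: sinθ=0.53433, 1−cosθ=0.15472; R = I + sinθ·[k]× + (1−cosθ)·[k]×²:
    [+0.85128 +0.27639 +0.44602]
    [-0.22390 +0.96009 -0.16761]
    [-0.47455 +0.04282 +0.87919]
t = (-0.1700, 0.1306, 1.1820) m
M0: Pc = R·M0+t = (-0.22433, +0.24249, +1.23089); u = 759.5·(-0.22433)/1.23089 + 306.1 = 167.6830, v = 515.4·(+0.24249)/1.23089 + 249.4 = 350.9345
M1: Pc = R·M1+t = (-0.06344, +0.20017, +1.14120); u = 759.5·(-0.06344)/1.14120 + 306.1 = 263.8819, v = 515.4·(+0.20017)/1.14120 + 249.4 = 339.8027
M2: Pc = R·M2+t = (-0.11567, +0.01871, +1.13311); u = 759.5·(-0.11567)/1.13311 + 306.1 = 228.5667, v = 515.4·(+0.01871)/1.13311 + 249.4 = 257.9116
M3: Pc = R·M3+t = (-0.27656, +0.06103, +1.22280); u = 759.5·(-0.27656)/1.22280 + 306.1 = 134.3214, v = 515.4·(+0.06103)/1.22280 + 249.4 = 275.1236

c0=(167.68, 350.93) c1=(263.88, 339.80) c2=(228.57, 257.91) c3=(134.32, 275.12)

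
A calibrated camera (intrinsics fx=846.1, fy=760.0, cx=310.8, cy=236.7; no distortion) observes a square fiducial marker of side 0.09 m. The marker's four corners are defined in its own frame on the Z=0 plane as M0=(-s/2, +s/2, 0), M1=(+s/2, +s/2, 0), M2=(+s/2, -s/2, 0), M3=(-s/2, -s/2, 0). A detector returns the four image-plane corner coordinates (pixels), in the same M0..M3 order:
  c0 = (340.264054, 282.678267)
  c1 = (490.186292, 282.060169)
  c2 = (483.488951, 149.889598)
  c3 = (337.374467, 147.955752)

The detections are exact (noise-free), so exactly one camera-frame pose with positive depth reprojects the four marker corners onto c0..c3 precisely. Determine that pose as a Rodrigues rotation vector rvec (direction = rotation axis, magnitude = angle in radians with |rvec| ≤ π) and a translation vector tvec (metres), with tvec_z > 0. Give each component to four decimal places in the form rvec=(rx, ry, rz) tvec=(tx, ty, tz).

Intrinsics K: fx=846.1, fy=760.0, cx=310.8, cy=236.7
Marker side s = 0.09 m; corners in marker frame (Z=0):
  M0 = (-0.0450, +0.0450, 0)
  M1 = (+0.0450, +0.0450, 0)
  M2 = (+0.0450, -0.0450, 0)
  M3 = (-0.0450, -0.0450, 0)
Detected image corners:
  c0 = (340.264054, 282.678267) px
  c1 = (490.186292, 282.060169) px
  c2 = (483.488951, 149.889598) px
  c3 = (337.374467, 147.955752) px
Planar DLT: solve 8×8 A·h = b for H (H[2,2]=1):
  H  [+1732.68403 -67.39520 +413.50932]
  H  [+53.62852 +1419.47043 +214.77009]
  H  [+0.21392 -0.29276 +1.00000]
B = K⁻¹H; ‖b₁‖=1.980856, ‖b₂‖=1.980856; λ = 2/(‖b₁‖+‖b₂‖) = 0.504832, sign → tz>0 ⇒ λ=+0.504832
r₁ = λ·B[:,0] = (+0.99415,+0.00199,+0.10800); r₂ = λ·B[:,1] = (+0.01408,+0.98892,-0.14779)
r₃ = r₁×r₂ = (-0.10709,+0.14845,+0.98310); SVD([r₁ r₂ r₃]) → R = UVᵀ:
  R  [+0.99415 +0.01408 -0.10709]
  R  [+0.00199 +0.98892 +0.14845]
  R  [+0.10800 -0.14779 +0.98310]
t = (+0.06128, -0.01457, +0.50483) m
tr R = 2.966171; θ = arccos((tr R − 1)/2) = 0.184186 rad = 10.553°
axis k = ((R−Rᵀ)₃₂, (R−Rᵀ)₁₃, (R−Rᵀ)₂₁) / (2 sinθ) = (-0.808765, -0.587206, -0.033007)
rvec = θ·k = (-0.148963, -0.108155, -0.006079)

rvec=(-0.1490, -0.1082, -0.0061) tvec=(0.0613, -0.0146, 0.5048)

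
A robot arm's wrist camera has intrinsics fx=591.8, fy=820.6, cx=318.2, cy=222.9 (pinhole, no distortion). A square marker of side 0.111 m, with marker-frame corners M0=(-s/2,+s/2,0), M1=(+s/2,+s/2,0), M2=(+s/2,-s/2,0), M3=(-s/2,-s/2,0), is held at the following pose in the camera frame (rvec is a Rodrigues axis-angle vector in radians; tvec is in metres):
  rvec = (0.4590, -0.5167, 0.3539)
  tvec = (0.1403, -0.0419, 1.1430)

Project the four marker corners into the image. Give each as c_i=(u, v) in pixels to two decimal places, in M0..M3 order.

c0=(355.44, 218.02) c1=(398.41, 234.06) c2=(425.51, 168.15) c3=(382.61, 147.93)

Intrinsics K: fx=591.8, fy=820.6, cx=318.2, cy=222.9
Marker side s = 0.111 m; corners in marker frame (Z=0):
  M0 = (-0.0555, +0.0555, 0)
  M1 = (+0.0555, +0.0555, 0)
  M2 = (+0.0555, -0.0555, 0)
  M3 = (-0.0555, -0.0555, 0)
rvec = (0.4590, -0.5167, 0.3539), |rvec| = θ = 0.77647 rad = 44.488°
Rodrigues: sinθ=0.70077, 1−cosθ=0.28661; R = I + sinθ·[k]× + (1−cosθ)·[k]×²:
    [+0.81355 -0.43214 -0.38910]
    [+0.20665 +0.84031 -0.50118]
    [+0.54354 +0.32732 +0.77293]
t = (0.1403, -0.0419, 1.1430) m
M0: Pc = R·M0+t = (+0.07116, -0.00673, +1.13100); u = 591.8·(+0.07116)/1.13100 + 318.2 = 355.4371, v = 820.6·(-0.00673)/1.13100 + 222.9 = 218.0155
M1: Pc = R·M1+t = (+0.16147, +0.01621, +1.19133); u = 591.8·(+0.16147)/1.19133 + 318.2 = 398.4100, v = 820.6·(+0.01621)/1.19133 + 222.9 = 234.0630
M2: Pc = R·M2+t = (+0.20944, -0.07707, +1.15500); u = 591.8·(+0.20944)/1.15500 + 318.2 = 425.5107, v = 820.6·(-0.07707)/1.15500 + 222.9 = 168.1451
M3: Pc = R·M3+t = (+0.11913, -0.10001, +1.09467); u = 591.8·(+0.11913)/1.09467 + 318.2 = 382.6052, v = 820.6·(-0.10001)/1.09467 + 222.9 = 147.9319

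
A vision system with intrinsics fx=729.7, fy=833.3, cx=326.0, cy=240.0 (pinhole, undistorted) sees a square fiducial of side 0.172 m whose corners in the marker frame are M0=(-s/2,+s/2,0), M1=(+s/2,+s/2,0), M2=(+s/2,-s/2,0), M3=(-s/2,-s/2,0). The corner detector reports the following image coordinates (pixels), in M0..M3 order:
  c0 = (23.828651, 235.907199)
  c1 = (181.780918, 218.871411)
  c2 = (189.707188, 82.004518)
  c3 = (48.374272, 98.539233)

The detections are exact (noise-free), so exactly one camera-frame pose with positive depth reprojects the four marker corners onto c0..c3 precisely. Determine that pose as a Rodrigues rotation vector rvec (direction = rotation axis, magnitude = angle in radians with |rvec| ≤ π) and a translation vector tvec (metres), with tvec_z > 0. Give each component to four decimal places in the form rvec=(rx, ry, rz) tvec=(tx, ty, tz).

Intrinsics K: fx=729.7, fy=833.3, cx=326.0, cy=240.0
Marker side s = 0.172 m; corners in marker frame (Z=0):
  M0 = (-0.0860, +0.0860, 0)
  M1 = (+0.0860, +0.0860, 0)
  M2 = (+0.0860, -0.0860, 0)
  M3 = (-0.0860, -0.0860, 0)
Detected image corners:
  c0 = (23.828651, 235.907199) px
  c1 = (181.780918, 218.871411) px
  c2 = (189.707188, 82.004518) px
  c3 = (48.374272, 98.539233) px
Planar DLT: solve 8×8 A·h = b for H (H[2,2]=1):
  H  [+860.80856 -166.96611 +111.00108]
  H  [-106.81053 +693.63546 +155.02832]
  H  [-0.05858 -0.65205 +1.00000]
B = K⁻¹H; ‖b₁‖=1.212386, ‖b₂‖=1.212386; λ = 2/(‖b₁‖+‖b₂‖) = 0.824820, sign → tz>0 ⇒ λ=+0.824820
r₁ = λ·B[:,0] = (+0.99460,-0.09181,-0.04831); r₂ = λ·B[:,1] = (+0.05155,+0.84148,-0.53783)
r₃ = r₁×r₂ = (+0.09003,+0.53244,+0.84167); SVD([r₁ r₂ r₃]) → R = UVᵀ:
  R  [+0.99460 +0.05155 +0.09003]
  R  [-0.09181 +0.84148 +0.53244]
  R  [-0.04831 -0.53783 +0.84167]
t = (-0.24303, -0.08411, +0.82482) m
tr R = 2.677750; θ = arccos((tr R − 1)/2) = 0.575583 rad = 32.978°
axis k = ((R−Rᵀ)₃₂, (R−Rᵀ)₁₃, (R−Rᵀ)₂₁) / (2 sinθ) = (-0.983112, +0.127081, -0.131684)
rvec = θ·k = (-0.565863, +0.073146, -0.075795)

rvec=(-0.5659, 0.0731, -0.0758) tvec=(-0.2430, -0.0841, 0.8248)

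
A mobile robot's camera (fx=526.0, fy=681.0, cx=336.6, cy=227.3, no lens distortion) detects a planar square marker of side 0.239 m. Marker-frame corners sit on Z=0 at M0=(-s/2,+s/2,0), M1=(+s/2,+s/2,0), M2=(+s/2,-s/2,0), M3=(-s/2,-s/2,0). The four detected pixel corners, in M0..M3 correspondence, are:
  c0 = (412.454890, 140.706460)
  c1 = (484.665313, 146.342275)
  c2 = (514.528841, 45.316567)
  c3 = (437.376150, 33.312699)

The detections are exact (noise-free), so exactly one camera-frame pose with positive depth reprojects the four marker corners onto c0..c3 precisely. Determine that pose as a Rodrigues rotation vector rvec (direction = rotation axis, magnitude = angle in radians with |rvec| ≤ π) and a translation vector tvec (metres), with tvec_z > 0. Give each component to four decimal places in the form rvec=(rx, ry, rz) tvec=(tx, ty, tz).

rvec=(0.5857, -0.3215, 0.1112) tvec=(0.3498, -0.2862, 1.4595)

Intrinsics K: fx=526.0, fy=681.0, cx=336.6, cy=227.3
Marker side s = 0.239 m; corners in marker frame (Z=0):
  M0 = (-0.1195, +0.1195, 0)
  M1 = (+0.1195, +0.1195, 0)
  M2 = (+0.1195, -0.1195, 0)
  M3 = (-0.1195, -0.1195, 0)
Detected image corners:
  c0 = (412.454890, 140.706460) px
  c1 = (484.665313, 146.342275) px
  c2 = (514.528841, 45.316567) px
  c3 = (437.376150, 33.312699) px
Planar DLT: solve 8×8 A·h = b for H (H[2,2]=1):
  H  [+416.15619 +51.29762 +462.67302]
  H  [+56.92339 +468.53214 +93.77674]
  H  [+0.22525 +0.35952 +1.00000]
B = K⁻¹H; ‖b₁‖=0.685166, ‖b₂‖=0.685166; λ = 2/(‖b₁‖+‖b₂‖) = 1.459500, sign → tz>0 ⇒ λ=+1.459500
r₁ = λ·B[:,0] = (+0.94433,+0.01227,+0.32876); r₂ = λ·B[:,1] = (-0.19344,+0.82901,+0.52471)
r₃ = r₁×r₂ = (-0.26611,-0.55910,+0.78523); SVD([r₁ r₂ r₃]) → R = UVᵀ:
  R  [+0.94433 -0.19344 -0.26611]
  R  [+0.01227 +0.82901 -0.55910]
  R  [+0.32876 +0.52471 +0.78523]
t = (+0.34982, -0.28616, +1.45950) m
tr R = 2.558578; θ = arccos((tr R − 1)/2) = 0.677266 rad = 38.804°
axis k = ((R−Rᵀ)₃₂, (R−Rᵀ)₁₃, (R−Rᵀ)₂₁) / (2 sinθ) = (+0.864748, -0.474630, +0.164128)
rvec = θ·k = (+0.585664, -0.321450, +0.111158)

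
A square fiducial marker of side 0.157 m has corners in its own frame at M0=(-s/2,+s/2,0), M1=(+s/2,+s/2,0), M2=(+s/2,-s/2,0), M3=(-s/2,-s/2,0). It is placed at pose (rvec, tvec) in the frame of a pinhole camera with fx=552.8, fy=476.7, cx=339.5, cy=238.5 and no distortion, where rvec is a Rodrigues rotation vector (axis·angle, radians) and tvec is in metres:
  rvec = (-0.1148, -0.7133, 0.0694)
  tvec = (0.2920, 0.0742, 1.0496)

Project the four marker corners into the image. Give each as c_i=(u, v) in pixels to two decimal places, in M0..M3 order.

c0=(468.60, 307.92) c1=(516.59, 308.48) c2=(515.26, 240.40) c3=(468.11, 232.98)

Intrinsics K: fx=552.8, fy=476.7, cx=339.5, cy=238.5
Marker side s = 0.157 m; corners in marker frame (Z=0):
  M0 = (-0.0785, +0.0785, 0)
  M1 = (+0.0785, +0.0785, 0)
  M2 = (+0.0785, -0.0785, 0)
  M3 = (-0.0785, -0.0785, 0)
rvec = (-0.1148, -0.7133, 0.0694), |rvec| = θ = 0.72580 rad = 41.586°
Rodrigues: sinθ=0.66374, 1−cosθ=0.25203; R = I + sinθ·[k]× + (1−cosθ)·[k]×²:
    [+0.75427 -0.02429 -0.65611]
    [+0.10264 +0.99139 +0.08130]
    [+0.64849 -0.12867 +0.75027]
t = (0.2920, 0.0742, 1.0496) m
M0: Pc = R·M0+t = (+0.23088, +0.14397, +0.98859); u = 552.8·(+0.23088)/0.98859 + 339.5 = 468.6049, v = 476.7·(+0.14397)/0.98859 + 238.5 = 307.9208
M1: Pc = R·M1+t = (+0.34930, +0.16008, +1.09041); u = 552.8·(+0.34930)/1.09041 + 339.5 = 516.5854, v = 476.7·(+0.16008)/1.09041 + 238.5 = 308.4839
M2: Pc = R·M2+t = (+0.35312, +0.00443, +1.11061); u = 552.8·(+0.35312)/1.11061 + 339.5 = 515.2625, v = 476.7·(+0.00443)/1.11061 + 238.5 = 240.4029
M3: Pc = R·M3+t = (+0.23470, -0.01168, +1.00879); u = 552.8·(+0.23470)/1.00879 + 339.5 = 468.1092, v = 476.7·(-0.01168)/1.00879 + 238.5 = 232.9799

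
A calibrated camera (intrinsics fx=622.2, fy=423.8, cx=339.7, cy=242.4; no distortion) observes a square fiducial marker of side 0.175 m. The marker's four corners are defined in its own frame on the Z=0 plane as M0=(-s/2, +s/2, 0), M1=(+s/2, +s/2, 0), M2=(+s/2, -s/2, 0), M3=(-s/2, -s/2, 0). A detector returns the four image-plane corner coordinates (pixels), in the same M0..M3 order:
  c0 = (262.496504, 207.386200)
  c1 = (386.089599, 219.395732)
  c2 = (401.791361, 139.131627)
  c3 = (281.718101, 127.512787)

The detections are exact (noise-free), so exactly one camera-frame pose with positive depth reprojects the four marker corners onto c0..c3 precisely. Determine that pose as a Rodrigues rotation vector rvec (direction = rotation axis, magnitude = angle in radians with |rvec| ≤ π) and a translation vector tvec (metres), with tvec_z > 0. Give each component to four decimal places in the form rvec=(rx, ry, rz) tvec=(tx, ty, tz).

Intrinsics K: fx=622.2, fy=423.8, cx=339.7, cy=242.4
Marker side s = 0.175 m; corners in marker frame (Z=0):
  M0 = (-0.0875, +0.0875, 0)
  M1 = (+0.0875, +0.0875, 0)
  M2 = (+0.0875, -0.0875, 0)
  M3 = (-0.0875, -0.0875, 0)
Detected image corners:
  c0 = (262.496504, 207.386200) px
  c1 = (386.089599, 219.395732) px
  c2 = (401.791361, 139.131627) px
  c3 = (281.718101, 127.512787) px
Planar DLT: solve 8×8 A·h = b for H (H[2,2]=1):
  H  [+694.89473 -154.92741 +333.13200]
  H  [+66.89527 +428.83039 +172.77476]
  H  [-0.00345 -0.16558 +1.00000]
B = K⁻¹H; ‖b₁‖=1.130082, ‖b₂‖=1.130082; λ = 2/(‖b₁‖+‖b₂‖) = 0.884891, sign → tz>0 ⇒ λ=+0.884891
r₁ = λ·B[:,0] = (+0.98994,+0.14142,-0.00305); r₂ = λ·B[:,1] = (-0.14034,+0.97920,-0.14652)
r₃ = r₁×r₂ = (-0.01773,+0.14548,+0.98920); SVD([r₁ r₂ r₃]) → R = UVᵀ:
  R  [+0.98994 -0.14034 -0.01773]
  R  [+0.14142 +0.97920 +0.14548]
  R  [-0.00305 -0.14652 +0.98920]
t = (-0.00934, -0.14538, +0.88489) m
tr R = 2.958348; θ = arccos((tr R − 1)/2) = 0.204443 rad = 11.714°
axis k = ((R−Rᵀ)₃₂, (R−Rᵀ)₁₃, (R−Rᵀ)₂₁) / (2 sinθ) = (-0.719140, -0.036150, +0.693924)
rvec = θ·k = (-0.147023, -0.007391, +0.141868)

rvec=(-0.1470, -0.0074, 0.1419) tvec=(-0.0093, -0.1454, 0.8849)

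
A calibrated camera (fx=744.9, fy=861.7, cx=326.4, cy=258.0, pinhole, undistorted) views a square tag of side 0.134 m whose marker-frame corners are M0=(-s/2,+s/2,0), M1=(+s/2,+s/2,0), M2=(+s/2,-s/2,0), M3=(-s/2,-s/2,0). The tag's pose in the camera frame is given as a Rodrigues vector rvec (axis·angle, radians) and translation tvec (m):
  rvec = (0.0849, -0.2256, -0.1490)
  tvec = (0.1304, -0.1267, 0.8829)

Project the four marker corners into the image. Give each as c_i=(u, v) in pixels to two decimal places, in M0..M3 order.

Intrinsics K: fx=744.9, fy=861.7, cx=326.4, cy=258.0
Marker side s = 0.134 m; corners in marker frame (Z=0):
  M0 = (-0.0670, +0.0670, 0)
  M1 = (+0.0670, +0.0670, 0)
  M2 = (+0.0670, -0.0670, 0)
  M3 = (-0.0670, -0.0670, 0)
rvec = (0.0849, -0.2256, -0.1490), |rvec| = θ = 0.28338 rad = 16.236°
Rodrigues: sinθ=0.27960, 1−cosθ=0.03988; R = I + sinθ·[k]× + (1−cosθ)·[k]×²:
    [+0.96370 +0.13750 -0.22888]
    [-0.15653 +0.98539 -0.06707]
    [+0.21631 +0.10046 +0.97114]
t = (0.1304, -0.1267, 0.8829) m
M0: Pc = R·M0+t = (+0.07504, -0.05019, +0.87514); u = 744.9·(+0.07504)/0.87514 + 326.4 = 390.2767, v = 861.7·(-0.05019)/0.87514 + 258.0 = 208.5794
M1: Pc = R·M1+t = (+0.20418, -0.07117, +0.90412); u = 744.9·(+0.20418)/0.90412 + 326.4 = 494.6223, v = 861.7·(-0.07117)/0.90412 + 258.0 = 190.1734
M2: Pc = R·M2+t = (+0.18576, -0.20321, +0.89066); u = 744.9·(+0.18576)/0.89066 + 326.4 = 481.7552, v = 861.7·(-0.20321)/0.89066 + 258.0 = 61.3991
M3: Pc = R·M3+t = (+0.05662, -0.18223, +0.86168); u = 744.9·(+0.05662)/0.86168 + 326.4 = 375.3466, v = 861.7·(-0.18223)/0.86168 + 258.0 = 75.7609

c0=(390.28, 208.58) c1=(494.62, 190.17) c2=(481.76, 61.40) c3=(375.35, 75.76)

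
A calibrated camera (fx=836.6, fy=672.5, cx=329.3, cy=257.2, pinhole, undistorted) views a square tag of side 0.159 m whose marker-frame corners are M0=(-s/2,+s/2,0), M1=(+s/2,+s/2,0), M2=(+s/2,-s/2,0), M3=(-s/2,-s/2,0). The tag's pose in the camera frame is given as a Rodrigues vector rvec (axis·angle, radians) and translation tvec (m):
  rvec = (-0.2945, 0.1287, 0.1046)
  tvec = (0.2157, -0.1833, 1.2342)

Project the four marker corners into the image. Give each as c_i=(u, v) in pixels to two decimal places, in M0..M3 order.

Intrinsics K: fx=836.6, fy=672.5, cx=329.3, cy=257.2
Marker side s = 0.159 m; corners in marker frame (Z=0):
  M0 = (-0.0795, +0.0795, 0)
  M1 = (+0.0795, +0.0795, 0)
  M2 = (+0.0795, -0.0795, 0)
  M3 = (-0.0795, -0.0795, 0)
rvec = (-0.2945, 0.1287, 0.1046), |rvec| = θ = 0.33799 rad = 19.365°
Rodrigues: sinθ=0.33159, 1−cosθ=0.05658; R = I + sinθ·[k]× + (1−cosθ)·[k]×²:
    [+0.98638 -0.12139 +0.11101]
    [+0.08385 +0.95163 +0.29559]
    [-0.14152 -0.28226 +0.94884]
t = (0.2157, -0.1833, 1.2342) m
M0: Pc = R·M0+t = (+0.12763, -0.11431, +1.22301); u = 836.6·(+0.12763)/1.22301 + 329.3 = 416.6068, v = 672.5·(-0.11431)/1.22301 + 257.2 = 194.3432
M1: Pc = R·M1+t = (+0.28447, -0.10098, +1.20051); u = 836.6·(+0.28447)/1.20051 + 329.3 = 527.5363, v = 672.5·(-0.10098)/1.20051 + 257.2 = 200.6333
M2: Pc = R·M2+t = (+0.30377, -0.25229, +1.24539); u = 836.6·(+0.30377)/1.24539 + 329.3 = 533.3584, v = 672.5·(-0.25229)/1.24539 + 257.2 = 120.9663
M3: Pc = R·M3+t = (+0.14693, -0.26562, +1.26789); u = 836.6·(+0.14693)/1.26789 + 329.3 = 426.2521, v = 672.5·(-0.26562)/1.26789 + 257.2 = 116.3127

c0=(416.61, 194.34) c1=(527.54, 200.63) c2=(533.36, 120.97) c3=(426.25, 116.31)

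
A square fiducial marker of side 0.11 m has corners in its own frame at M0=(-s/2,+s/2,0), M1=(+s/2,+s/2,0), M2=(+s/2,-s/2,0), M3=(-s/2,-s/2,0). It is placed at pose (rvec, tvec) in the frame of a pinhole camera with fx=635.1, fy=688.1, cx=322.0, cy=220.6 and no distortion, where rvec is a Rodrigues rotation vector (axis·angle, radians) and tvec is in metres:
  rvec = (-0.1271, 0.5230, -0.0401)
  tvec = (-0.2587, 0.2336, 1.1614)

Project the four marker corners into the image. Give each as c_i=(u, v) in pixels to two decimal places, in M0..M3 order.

Intrinsics K: fx=635.1, fy=688.1, cx=322.0, cy=220.6
Marker side s = 0.11 m; corners in marker frame (Z=0):
  M0 = (-0.0550, +0.0550, 0)
  M1 = (+0.0550, +0.0550, 0)
  M2 = (+0.0550, -0.0550, 0)
  M3 = (-0.0550, -0.0550, 0)
rvec = (-0.1271, 0.5230, -0.0401), |rvec| = θ = 0.53971 rad = 30.923°
Rodrigues: sinθ=0.51389, 1−cosθ=0.14214; R = I + sinθ·[k]× + (1−cosθ)·[k]×²:
    [+0.86574 +0.00574 +0.50046]
    [-0.07062 +0.99133 +0.11078]
    [-0.49549 -0.13125 +0.85864]
t = (-0.2587, 0.2336, 1.1614) m
M0: Pc = R·M0+t = (-0.30600, +0.29201, +1.18143); u = 635.1·(-0.30600)/1.18143 + 322.0 = 157.5045, v = 688.1·(+0.29201)/1.18143 + 220.6 = 390.6733
M1: Pc = R·M1+t = (-0.21077, +0.28424, +1.12693); u = 635.1·(-0.21077)/1.12693 + 322.0 = 203.2179, v = 688.1·(+0.28424)/1.12693 + 220.6 = 394.1557
M2: Pc = R·M2+t = (-0.21140, +0.17519, +1.14137); u = 635.1·(-0.21140)/1.14137 + 322.0 = 204.3688, v = 688.1·(+0.17519)/1.14137 + 220.6 = 326.2190
M3: Pc = R·M3+t = (-0.30663, +0.18296, +1.19587); u = 635.1·(-0.30663)/1.19587 + 322.0 = 159.1549, v = 688.1·(+0.18296)/1.19587 + 220.6 = 325.8750

c0=(157.50, 390.67) c1=(203.22, 394.16) c2=(204.37, 326.22) c3=(159.15, 325.88)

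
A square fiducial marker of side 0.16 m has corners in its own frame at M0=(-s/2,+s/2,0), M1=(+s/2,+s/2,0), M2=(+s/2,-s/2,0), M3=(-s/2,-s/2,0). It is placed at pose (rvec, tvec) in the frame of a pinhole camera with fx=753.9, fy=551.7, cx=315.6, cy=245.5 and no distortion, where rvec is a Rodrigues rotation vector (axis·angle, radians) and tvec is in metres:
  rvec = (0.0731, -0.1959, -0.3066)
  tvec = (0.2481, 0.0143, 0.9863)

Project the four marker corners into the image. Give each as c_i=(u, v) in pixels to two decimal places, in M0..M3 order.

c0=(466.95, 310.19) c1=(574.37, 281.50) c2=(543.04, 197.53) c3=(432.88, 224.18)

Intrinsics K: fx=753.9, fy=551.7, cx=315.6, cy=245.5
Marker side s = 0.16 m; corners in marker frame (Z=0):
  M0 = (-0.0800, +0.0800, 0)
  M1 = (+0.0800, +0.0800, 0)
  M2 = (+0.0800, -0.0800, 0)
  M3 = (-0.0800, -0.0800, 0)
rvec = (0.0731, -0.1959, -0.3066), |rvec| = θ = 0.37111 rad = 21.263°
Rodrigues: sinθ=0.36265, 1−cosθ=0.06808; R = I + sinθ·[k]× + (1−cosθ)·[k]×²:
    [+0.93457 +0.29253 -0.20251]
    [-0.30669 +0.95089 -0.04175]
    [+0.18036 +0.10112 +0.97839]
t = (0.2481, 0.0143, 0.9863) m
M0: Pc = R·M0+t = (+0.19674, +0.11491, +0.97996); u = 753.9·(+0.19674)/0.97996 + 315.6 = 466.9532, v = 551.7·(+0.11491)/0.97996 + 245.5 = 310.1903
M1: Pc = R·M1+t = (+0.34627, +0.06584, +1.00882); u = 753.9·(+0.34627)/1.00882 + 315.6 = 574.3695, v = 551.7·(+0.06584)/1.00882 + 245.5 = 281.5044
M2: Pc = R·M2+t = (+0.29946, -0.08631, +0.99264); u = 753.9·(+0.29946)/0.99264 + 315.6 = 543.0392, v = 551.7·(-0.08631)/0.99264 + 245.5 = 197.5315
M3: Pc = R·M3+t = (+0.14993, -0.03724, +0.96378); u = 753.9·(+0.14993)/0.96378 + 315.6 = 432.8816, v = 551.7·(-0.03724)/0.96378 + 245.5 = 224.1847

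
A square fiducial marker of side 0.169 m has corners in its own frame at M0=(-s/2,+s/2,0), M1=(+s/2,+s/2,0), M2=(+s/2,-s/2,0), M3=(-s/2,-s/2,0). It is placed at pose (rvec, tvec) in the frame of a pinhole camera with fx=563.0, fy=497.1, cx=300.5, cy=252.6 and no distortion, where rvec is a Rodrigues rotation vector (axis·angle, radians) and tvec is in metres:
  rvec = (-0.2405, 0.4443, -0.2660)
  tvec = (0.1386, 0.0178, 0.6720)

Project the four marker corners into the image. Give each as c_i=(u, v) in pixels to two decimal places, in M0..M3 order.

c0=(368.32, 342.18) c1=(510.10, 310.27) c2=(466.20, 187.33) c3=(337.76, 228.23)

Intrinsics K: fx=563.0, fy=497.1, cx=300.5, cy=252.6
Marker side s = 0.169 m; corners in marker frame (Z=0):
  M0 = (-0.0845, +0.0845, 0)
  M1 = (+0.0845, +0.0845, 0)
  M2 = (+0.0845, -0.0845, 0)
  M3 = (-0.0845, -0.0845, 0)
rvec = (-0.2405, 0.4443, -0.2660), |rvec| = θ = 0.57096 rad = 32.714°
Rodrigues: sinθ=0.54044, 1−cosθ=0.15862; R = I + sinθ·[k]× + (1−cosθ)·[k]×²:
    [+0.86952 +0.19979 +0.45168]
    [-0.30377 +0.93743 +0.17014]
    [-0.38942 -0.28515 +0.87581]
t = (0.1386, 0.0178, 0.6720) m
M0: Pc = R·M0+t = (+0.08201, +0.12268, +0.68081); u = 563.0·(+0.08201)/0.68081 + 300.5 = 368.3165, v = 497.1·(+0.12268)/0.68081 + 252.6 = 342.1770
M1: Pc = R·M1+t = (+0.22896, +0.07134, +0.61500); u = 563.0·(+0.22896)/0.61500 + 300.5 = 510.0985, v = 497.1·(+0.07134)/0.61500 + 252.6 = 310.2670
M2: Pc = R·M2+t = (+0.19519, -0.08708, +0.66319); u = 563.0·(+0.19519)/0.66319 + 300.5 = 466.2045, v = 497.1·(-0.08708)/0.66319 + 252.6 = 187.3271
M3: Pc = R·M3+t = (+0.04824, -0.03574, +0.72900); u = 563.0·(+0.04824)/0.72900 + 300.5 = 337.7576, v = 497.1·(-0.03574)/0.72900 + 252.6 = 228.2264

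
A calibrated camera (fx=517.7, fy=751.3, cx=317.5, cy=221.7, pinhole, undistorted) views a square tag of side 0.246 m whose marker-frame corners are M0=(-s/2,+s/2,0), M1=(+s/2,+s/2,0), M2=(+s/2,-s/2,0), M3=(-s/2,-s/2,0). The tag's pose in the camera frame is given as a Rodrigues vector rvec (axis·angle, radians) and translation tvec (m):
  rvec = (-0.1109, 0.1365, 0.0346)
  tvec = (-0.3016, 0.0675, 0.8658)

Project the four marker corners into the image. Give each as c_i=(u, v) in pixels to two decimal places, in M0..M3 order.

c0=(62.33, 382.74) c1=(202.89, 395.21) c2=(212.62, 176.94) c3=(75.86, 173.09)

Intrinsics K: fx=517.7, fy=751.3, cx=317.5, cy=221.7
Marker side s = 0.246 m; corners in marker frame (Z=0):
  M0 = (-0.1230, +0.1230, 0)
  M1 = (+0.1230, +0.1230, 0)
  M2 = (+0.1230, -0.1230, 0)
  M3 = (-0.1230, -0.1230, 0)
rvec = (-0.1109, 0.1365, 0.0346), |rvec| = θ = 0.17924 rad = 10.270°
Rodrigues: sinθ=0.17829, 1−cosθ=0.01602; R = I + sinθ·[k]× + (1−cosθ)·[k]×²:
    [+0.99011 -0.04196 +0.13386]
    [+0.02687 +0.99327 +0.11266]
    [-0.13768 -0.10795 +0.98458]
t = (-0.3016, 0.0675, 0.8658) m
M0: Pc = R·M0+t = (-0.42855, +0.18637, +0.86946); u = 517.7·(-0.42855)/0.86946 + 317.5 = 62.3317, v = 751.3·(+0.18637)/0.86946 + 221.7 = 382.7408
M1: Pc = R·M1+t = (-0.18498, +0.19298, +0.83559); u = 517.7·(-0.18498)/0.83559 + 317.5 = 202.8943, v = 751.3·(+0.19298)/0.83559 + 221.7 = 395.2109
M2: Pc = R·M2+t = (-0.17465, -0.05137, +0.86214); u = 517.7·(-0.17465)/0.86214 + 317.5 = 212.6233, v = 751.3·(-0.05137)/0.86214 + 221.7 = 176.9365
M3: Pc = R·M3+t = (-0.41822, -0.05798, +0.89601); u = 517.7·(-0.41822)/0.89601 + 317.5 = 75.8589, v = 751.3·(-0.05798)/0.89601 + 221.7 = 173.0869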